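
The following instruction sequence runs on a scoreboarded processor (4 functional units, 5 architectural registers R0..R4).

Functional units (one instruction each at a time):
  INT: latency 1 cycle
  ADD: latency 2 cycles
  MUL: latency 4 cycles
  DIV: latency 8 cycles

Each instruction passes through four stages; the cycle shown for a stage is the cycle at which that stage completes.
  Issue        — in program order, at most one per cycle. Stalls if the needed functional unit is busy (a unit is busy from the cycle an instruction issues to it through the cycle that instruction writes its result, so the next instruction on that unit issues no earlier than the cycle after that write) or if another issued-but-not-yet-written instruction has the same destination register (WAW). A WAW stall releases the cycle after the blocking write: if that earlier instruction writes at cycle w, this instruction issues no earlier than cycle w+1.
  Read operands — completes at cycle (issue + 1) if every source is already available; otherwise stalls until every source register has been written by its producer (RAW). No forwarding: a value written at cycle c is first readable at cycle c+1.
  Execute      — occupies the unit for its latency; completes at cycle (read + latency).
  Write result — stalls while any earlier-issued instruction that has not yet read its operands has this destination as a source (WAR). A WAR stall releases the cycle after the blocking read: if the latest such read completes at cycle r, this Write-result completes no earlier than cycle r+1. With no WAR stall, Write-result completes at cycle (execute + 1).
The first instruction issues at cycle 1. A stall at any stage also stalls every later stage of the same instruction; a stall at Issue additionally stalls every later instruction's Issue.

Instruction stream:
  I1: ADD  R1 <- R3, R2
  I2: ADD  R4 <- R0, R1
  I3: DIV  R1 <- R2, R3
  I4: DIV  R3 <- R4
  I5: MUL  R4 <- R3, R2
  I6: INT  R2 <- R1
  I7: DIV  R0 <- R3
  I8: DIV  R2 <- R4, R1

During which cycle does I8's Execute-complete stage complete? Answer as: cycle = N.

cycle = 49

[1] I1 dispatched to ADD
[2] I1 operands ready
[4] I1 complete
[5] R1←I1
[6] I2 dispatched to ADD
[7] I2 operands ready · I3 dispatched to DIV
[8] I3 operands ready
[9] I2 complete
[10] R4←I2
[16] I3 complete
[17] R1←I3
[18] I4 dispatched to DIV
[19] I4 operands ready · I5 dispatched to MUL
[20] I6 dispatched to INT
[21] I6 operands ready
[22] I6 complete
[27] I4 complete
[28] R3←I4
[29] I5 operands ready · I7 dispatched to DIV
[30] R2←I6 · I7 operands ready
[33] I5 complete
[34] R4←I5
[38] I7 complete
[39] R0←I7
[40] I8 dispatched to DIV
[41] I8 operands ready
[49] I8 complete
[50] R2←I8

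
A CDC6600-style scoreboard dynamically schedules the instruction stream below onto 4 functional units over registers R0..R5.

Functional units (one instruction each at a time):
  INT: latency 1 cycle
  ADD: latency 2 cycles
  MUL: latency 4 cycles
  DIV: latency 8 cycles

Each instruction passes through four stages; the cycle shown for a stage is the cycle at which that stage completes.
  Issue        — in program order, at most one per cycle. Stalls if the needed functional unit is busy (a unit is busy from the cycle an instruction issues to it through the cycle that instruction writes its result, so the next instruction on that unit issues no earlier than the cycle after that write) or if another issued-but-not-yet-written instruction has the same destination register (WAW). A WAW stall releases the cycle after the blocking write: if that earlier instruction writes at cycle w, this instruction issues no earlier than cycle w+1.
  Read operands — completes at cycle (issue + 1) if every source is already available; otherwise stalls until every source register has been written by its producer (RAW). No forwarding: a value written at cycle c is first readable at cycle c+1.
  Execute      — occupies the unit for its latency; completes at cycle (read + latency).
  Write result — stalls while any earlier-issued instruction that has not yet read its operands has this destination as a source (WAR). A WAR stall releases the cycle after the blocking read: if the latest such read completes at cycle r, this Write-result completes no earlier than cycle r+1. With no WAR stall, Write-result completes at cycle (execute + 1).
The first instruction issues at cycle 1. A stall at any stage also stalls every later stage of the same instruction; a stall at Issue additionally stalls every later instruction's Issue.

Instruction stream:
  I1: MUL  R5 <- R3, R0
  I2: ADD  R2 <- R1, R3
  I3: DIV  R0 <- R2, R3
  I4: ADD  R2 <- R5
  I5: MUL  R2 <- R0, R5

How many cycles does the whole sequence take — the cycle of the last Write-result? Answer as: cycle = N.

t=1  issue I1 (MUL)
t=2  I1 read-ops · issue I2 (ADD)
t=3  I2 read-ops · issue I3 (DIV)
t=5  I2 finished on ADD
t=6  I1 finished on MUL · I2→R2
t=7  I1→R5 · I3 read-ops · issue I4 (ADD)
t=8  I4 read-ops
t=10  I4 finished on ADD
t=11  I4→R2
t=12  issue I5 (MUL)
t=15  I3 finished on DIV
t=16  I3→R0
t=17  I5 read-ops
t=21  I5 finished on MUL
t=22  I5→R2

cycle = 22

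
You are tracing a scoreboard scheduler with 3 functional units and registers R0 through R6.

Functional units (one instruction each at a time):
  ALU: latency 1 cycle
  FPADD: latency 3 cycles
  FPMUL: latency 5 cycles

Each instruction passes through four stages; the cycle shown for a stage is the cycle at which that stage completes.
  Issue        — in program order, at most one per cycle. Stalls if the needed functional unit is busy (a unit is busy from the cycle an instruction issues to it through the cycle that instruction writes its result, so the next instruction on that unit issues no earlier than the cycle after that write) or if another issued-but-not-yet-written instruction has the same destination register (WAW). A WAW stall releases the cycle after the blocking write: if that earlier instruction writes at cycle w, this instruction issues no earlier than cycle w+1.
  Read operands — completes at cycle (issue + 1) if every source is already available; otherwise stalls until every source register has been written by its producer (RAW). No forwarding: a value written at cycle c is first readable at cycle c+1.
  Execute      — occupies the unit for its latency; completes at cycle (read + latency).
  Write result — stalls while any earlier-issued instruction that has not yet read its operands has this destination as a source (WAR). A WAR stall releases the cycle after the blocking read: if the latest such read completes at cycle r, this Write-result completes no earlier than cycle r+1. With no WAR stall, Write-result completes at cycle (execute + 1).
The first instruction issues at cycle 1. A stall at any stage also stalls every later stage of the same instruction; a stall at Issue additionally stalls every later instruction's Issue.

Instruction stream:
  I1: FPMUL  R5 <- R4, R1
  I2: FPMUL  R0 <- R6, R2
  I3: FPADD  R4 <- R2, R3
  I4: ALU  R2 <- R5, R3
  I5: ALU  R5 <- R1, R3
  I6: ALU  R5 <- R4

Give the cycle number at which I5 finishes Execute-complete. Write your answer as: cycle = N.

c1: I1 issues→FPMUL
c2: I1 reads
c7: I1 exec-done
c8: I1 writes R5
c9: I2 issues→FPMUL
c10: I2 reads; I3 issues→FPADD
c11: I3 reads; I4 issues→ALU
c12: I4 reads
c13: I4 exec-done
c14: I3 exec-done; I4 writes R2
c15: I2 exec-done; I3 writes R4; I5 issues→ALU
c16: I2 writes R0; I5 reads
c17: I5 exec-done
c18: I5 writes R5
c19: I6 issues→ALU
c20: I6 reads
c21: I6 exec-done
c22: I6 writes R5

cycle = 17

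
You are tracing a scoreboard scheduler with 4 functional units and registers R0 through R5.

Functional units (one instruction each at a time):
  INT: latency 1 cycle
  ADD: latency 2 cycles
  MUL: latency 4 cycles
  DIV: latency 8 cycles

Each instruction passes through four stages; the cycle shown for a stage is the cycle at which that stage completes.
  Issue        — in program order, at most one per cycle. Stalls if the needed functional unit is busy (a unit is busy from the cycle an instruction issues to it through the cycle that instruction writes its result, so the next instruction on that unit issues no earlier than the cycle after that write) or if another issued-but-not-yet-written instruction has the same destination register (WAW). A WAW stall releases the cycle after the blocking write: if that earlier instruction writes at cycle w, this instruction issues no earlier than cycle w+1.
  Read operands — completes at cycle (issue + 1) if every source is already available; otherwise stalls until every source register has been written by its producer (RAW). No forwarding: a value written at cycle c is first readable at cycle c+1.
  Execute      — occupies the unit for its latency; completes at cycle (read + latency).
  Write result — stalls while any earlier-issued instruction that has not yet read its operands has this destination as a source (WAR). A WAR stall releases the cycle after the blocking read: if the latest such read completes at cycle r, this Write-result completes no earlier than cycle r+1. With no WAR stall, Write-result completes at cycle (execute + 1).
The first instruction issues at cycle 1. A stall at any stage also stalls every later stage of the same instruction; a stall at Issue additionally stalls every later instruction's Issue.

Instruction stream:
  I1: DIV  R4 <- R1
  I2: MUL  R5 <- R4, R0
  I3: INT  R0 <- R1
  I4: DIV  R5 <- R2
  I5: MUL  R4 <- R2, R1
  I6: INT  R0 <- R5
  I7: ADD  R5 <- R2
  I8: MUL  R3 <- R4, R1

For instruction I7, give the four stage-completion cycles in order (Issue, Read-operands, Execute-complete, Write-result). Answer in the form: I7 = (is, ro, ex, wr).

t=1  I1 dispatched to DIV
t=2  I1 operands ready; I2 dispatched to MUL
t=3  I3 dispatched to INT
t=4  I3 operands ready
t=5  I3 complete
t=10  I1 complete
t=11  R4←I1
t=12  I2 operands ready
t=13  R0←I3
t=16  I2 complete
t=17  R5←I2
t=18  I4 dispatched to DIV
t=19  I4 operands ready; I5 dispatched to MUL
t=20  I5 operands ready; I6 dispatched to INT
t=24  I5 complete
t=25  R4←I5
t=27  I4 complete
t=28  R5←I4
t=29  I6 operands ready; I7 dispatched to ADD
t=30  I6 complete; I7 operands ready; I8 dispatched to MUL
t=31  R0←I6; I8 operands ready
t=32  I7 complete
t=33  R5←I7
t=35  I8 complete
t=36  R3←I8

I7 = (29, 30, 32, 33)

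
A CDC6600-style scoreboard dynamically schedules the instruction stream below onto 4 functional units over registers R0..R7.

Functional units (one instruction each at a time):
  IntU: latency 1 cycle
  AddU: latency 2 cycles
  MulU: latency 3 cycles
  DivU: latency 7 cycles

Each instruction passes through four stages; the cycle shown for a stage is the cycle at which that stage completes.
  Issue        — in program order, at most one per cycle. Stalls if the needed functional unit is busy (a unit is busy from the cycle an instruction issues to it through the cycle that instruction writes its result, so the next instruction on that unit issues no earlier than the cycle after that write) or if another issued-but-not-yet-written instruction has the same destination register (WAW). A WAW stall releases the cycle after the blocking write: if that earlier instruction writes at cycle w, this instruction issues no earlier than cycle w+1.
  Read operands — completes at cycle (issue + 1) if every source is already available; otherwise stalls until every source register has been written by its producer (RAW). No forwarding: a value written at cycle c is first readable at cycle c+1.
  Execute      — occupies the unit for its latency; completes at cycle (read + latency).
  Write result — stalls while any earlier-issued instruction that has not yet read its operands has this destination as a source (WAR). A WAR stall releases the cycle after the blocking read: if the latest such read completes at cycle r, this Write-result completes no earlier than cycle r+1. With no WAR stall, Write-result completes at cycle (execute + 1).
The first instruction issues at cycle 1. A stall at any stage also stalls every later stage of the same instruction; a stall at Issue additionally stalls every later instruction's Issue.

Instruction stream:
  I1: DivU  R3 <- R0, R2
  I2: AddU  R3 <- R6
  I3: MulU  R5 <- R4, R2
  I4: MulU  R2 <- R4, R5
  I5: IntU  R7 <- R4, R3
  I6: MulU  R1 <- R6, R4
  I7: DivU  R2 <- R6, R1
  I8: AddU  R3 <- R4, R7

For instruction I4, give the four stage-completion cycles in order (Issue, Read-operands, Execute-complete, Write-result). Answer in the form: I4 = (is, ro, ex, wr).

I4 = (18, 19, 22, 23)

  I1 | 1 | 2 | 9 | 10
  I2 | 11 | 12 | 14 | 15   WAW R3: wait I1 write@10
  I3 | 12 | 13 | 16 | 17
  I4 | 18 | 19 | 22 | 23   struct: MulU busy until I3 writes@17
  I5 | 19 | 20 | 21 | 22
  I6 | 24 | 25 | 28 | 29   struct: MulU busy until I4 writes@23
  I7 | 25 | 30 | 37 | 38   RAW R1: wait I6 write@29
  I8 | 26 | 27 | 29 | 30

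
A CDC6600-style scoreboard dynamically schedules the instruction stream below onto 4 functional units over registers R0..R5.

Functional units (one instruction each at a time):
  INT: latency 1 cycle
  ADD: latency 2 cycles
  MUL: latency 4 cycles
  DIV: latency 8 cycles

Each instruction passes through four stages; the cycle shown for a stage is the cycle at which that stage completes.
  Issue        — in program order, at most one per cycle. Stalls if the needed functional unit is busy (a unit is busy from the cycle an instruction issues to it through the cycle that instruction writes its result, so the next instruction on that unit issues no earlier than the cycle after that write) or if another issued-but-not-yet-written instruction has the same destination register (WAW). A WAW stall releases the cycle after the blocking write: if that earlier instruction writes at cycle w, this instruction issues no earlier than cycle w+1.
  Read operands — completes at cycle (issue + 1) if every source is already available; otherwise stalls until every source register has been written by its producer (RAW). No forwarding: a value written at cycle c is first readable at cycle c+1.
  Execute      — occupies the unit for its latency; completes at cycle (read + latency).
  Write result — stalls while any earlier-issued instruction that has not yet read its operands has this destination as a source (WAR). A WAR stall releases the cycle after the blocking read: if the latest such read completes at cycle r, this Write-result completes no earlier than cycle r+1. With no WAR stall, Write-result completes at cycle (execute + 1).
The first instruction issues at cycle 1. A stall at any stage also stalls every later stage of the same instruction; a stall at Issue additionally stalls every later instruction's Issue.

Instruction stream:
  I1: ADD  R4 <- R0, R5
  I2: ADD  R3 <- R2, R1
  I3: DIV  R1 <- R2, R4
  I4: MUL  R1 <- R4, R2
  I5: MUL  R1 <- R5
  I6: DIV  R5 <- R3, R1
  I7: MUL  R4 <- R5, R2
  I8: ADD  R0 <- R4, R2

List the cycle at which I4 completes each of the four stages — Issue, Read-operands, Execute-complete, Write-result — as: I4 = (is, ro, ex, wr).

I4 = (18, 19, 23, 24)

c1: I1 dispatched to ADD
c2: I1 operands ready
c4: I1 complete
c5: R4←I1
c6: I2 dispatched to ADD
c7: I2 operands ready; I3 dispatched to DIV
c8: I3 operands ready
c9: I2 complete
c10: R3←I2
c16: I3 complete
c17: R1←I3
c18: I4 dispatched to MUL
c19: I4 operands ready
c23: I4 complete
c24: R1←I4
c25: I5 dispatched to MUL
c26: I5 operands ready; I6 dispatched to DIV
c30: I5 complete
c31: R1←I5
c32: I6 operands ready; I7 dispatched to MUL
c33: I8 dispatched to ADD
c40: I6 complete
c41: R5←I6
c42: I7 operands ready
c46: I7 complete
c47: R4←I7
c48: I8 operands ready
c50: I8 complete
c51: R0←I8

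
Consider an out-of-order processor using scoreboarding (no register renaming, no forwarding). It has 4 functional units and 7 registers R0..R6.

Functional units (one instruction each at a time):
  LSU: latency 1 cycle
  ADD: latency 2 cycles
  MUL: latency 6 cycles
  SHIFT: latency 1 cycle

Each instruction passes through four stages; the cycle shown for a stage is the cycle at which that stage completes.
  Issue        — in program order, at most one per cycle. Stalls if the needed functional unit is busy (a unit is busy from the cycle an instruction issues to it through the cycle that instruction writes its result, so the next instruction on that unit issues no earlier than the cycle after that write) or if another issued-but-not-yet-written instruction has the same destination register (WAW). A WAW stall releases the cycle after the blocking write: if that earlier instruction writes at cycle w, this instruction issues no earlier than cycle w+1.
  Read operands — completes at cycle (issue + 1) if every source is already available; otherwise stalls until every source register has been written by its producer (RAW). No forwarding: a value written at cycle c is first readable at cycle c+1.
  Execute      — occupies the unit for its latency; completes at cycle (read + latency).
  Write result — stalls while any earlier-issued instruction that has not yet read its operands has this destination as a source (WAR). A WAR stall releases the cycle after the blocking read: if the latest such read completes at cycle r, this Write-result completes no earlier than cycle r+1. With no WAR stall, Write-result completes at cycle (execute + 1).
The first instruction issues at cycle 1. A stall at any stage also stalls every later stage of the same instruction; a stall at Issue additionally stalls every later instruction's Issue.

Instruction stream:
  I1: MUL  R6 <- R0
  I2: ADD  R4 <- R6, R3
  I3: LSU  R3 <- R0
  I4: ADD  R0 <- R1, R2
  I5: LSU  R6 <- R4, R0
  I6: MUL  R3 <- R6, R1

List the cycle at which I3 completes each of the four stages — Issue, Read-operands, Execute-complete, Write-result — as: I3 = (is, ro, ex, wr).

t=1  issue I1 (MUL)
t=2  I1 read-ops; issue I2 (ADD)
t=3  issue I3 (LSU)
t=4  I3 read-ops
t=5  I3 finished on LSU
t=8  I1 finished on MUL
t=9  I1→R6
t=10  I2 read-ops
t=11  I3→R3
t=12  I2 finished on ADD
t=13  I2→R4
t=14  issue I4 (ADD)
t=15  I4 read-ops; issue I5 (LSU)
t=16  issue I6 (MUL)
t=17  I4 finished on ADD
t=18  I4→R0
t=19  I5 read-ops
t=20  I5 finished on LSU
t=21  I5→R6
t=22  I6 read-ops
t=28  I6 finished on MUL
t=29  I6→R3

I3 = (3, 4, 5, 11)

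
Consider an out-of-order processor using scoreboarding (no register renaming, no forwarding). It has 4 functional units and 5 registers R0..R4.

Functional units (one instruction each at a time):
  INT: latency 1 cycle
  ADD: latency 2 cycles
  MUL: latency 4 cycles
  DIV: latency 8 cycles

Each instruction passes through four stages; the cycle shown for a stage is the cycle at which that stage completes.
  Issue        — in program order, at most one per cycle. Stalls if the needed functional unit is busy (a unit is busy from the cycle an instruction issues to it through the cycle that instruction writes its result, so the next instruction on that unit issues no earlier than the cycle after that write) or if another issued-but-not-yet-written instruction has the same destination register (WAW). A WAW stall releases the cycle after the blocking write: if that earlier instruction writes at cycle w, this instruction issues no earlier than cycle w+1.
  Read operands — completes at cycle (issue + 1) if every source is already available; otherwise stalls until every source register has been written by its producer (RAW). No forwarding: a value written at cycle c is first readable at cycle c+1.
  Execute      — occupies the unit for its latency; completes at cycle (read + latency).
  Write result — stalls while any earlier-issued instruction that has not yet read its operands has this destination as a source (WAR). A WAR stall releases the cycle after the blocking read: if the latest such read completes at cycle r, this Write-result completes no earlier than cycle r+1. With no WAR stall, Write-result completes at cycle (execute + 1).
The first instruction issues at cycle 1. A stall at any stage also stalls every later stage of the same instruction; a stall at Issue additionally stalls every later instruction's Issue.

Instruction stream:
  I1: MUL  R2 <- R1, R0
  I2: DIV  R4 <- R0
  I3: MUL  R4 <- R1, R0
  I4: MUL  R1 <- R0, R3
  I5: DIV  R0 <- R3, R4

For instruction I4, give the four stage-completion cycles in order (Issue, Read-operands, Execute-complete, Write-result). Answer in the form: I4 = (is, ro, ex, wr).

I4 = (20, 21, 25, 26)

[I1] 1/2/6/7
[I2] 2/3/11/12
[I3] 13/14/18/19  (WAW R4: wait I2 write@12)
[I4] 20/21/25/26  (struct: MUL busy until I3 writes@19)
[I5] 21/22/30/31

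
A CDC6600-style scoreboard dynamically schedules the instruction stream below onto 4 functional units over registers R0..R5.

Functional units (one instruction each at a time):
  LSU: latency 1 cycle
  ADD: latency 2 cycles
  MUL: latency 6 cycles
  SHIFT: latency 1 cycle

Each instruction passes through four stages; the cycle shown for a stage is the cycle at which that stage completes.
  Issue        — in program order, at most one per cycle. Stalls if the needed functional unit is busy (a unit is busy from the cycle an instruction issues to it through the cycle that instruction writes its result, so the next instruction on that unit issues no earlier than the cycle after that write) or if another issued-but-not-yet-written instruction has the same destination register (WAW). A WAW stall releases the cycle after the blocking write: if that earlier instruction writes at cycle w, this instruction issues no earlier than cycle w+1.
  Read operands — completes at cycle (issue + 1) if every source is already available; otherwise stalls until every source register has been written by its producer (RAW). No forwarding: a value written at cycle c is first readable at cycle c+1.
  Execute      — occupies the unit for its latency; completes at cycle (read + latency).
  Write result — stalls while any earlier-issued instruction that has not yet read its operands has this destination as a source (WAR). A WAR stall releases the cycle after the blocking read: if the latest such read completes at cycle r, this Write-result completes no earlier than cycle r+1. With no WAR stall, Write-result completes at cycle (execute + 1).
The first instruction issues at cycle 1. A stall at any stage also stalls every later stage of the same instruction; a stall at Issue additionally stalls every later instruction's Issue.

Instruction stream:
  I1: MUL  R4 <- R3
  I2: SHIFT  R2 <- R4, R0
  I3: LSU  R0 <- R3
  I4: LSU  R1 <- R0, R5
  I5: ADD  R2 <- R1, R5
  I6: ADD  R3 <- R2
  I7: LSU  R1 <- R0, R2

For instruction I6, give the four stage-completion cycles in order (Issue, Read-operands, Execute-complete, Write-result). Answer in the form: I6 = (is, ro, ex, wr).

I6 = (20, 21, 23, 24)

  I1 | 1 | 2 | 8 | 9
  I2 | 2 | 10 | 11 | 12   RAW R4: wait I1 write@9
  I3 | 3 | 4 | 5 | 11   WAR R0: wait I2 read@10
  I4 | 12 | 13 | 14 | 15   struct: LSU busy until I3 writes@11
  I5 | 13 | 16 | 18 | 19   RAW R1: wait I4 write@15
  I6 | 20 | 21 | 23 | 24   struct: ADD busy until I5 writes@19
  I7 | 21 | 22 | 23 | 24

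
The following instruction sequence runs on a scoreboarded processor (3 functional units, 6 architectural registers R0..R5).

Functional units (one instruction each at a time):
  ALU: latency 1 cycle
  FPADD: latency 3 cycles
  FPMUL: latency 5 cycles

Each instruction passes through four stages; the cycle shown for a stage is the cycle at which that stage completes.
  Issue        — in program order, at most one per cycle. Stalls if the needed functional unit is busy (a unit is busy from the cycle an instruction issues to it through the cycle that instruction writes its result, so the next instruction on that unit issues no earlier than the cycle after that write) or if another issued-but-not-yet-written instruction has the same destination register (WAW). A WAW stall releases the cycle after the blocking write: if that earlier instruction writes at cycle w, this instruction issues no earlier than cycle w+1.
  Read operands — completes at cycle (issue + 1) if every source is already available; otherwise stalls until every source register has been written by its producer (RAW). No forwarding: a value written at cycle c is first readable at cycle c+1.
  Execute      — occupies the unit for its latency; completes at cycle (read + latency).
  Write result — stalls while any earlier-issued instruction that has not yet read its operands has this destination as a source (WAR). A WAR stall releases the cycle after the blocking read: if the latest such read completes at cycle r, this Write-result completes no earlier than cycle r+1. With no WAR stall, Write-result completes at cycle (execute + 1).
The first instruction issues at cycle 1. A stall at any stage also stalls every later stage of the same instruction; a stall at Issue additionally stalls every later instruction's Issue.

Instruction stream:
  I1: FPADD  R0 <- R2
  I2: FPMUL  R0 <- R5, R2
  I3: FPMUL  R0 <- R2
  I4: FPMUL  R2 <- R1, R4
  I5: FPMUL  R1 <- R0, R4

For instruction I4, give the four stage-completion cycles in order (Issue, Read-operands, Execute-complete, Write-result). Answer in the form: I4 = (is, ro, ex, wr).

I4 = (23, 24, 29, 30)

[1] I1 issues→FPADD
[2] I1 reads
[5] I1 exec-done
[6] I1 writes R0
[7] I2 issues→FPMUL
[8] I2 reads
[13] I2 exec-done
[14] I2 writes R0
[15] I3 issues→FPMUL
[16] I3 reads
[21] I3 exec-done
[22] I3 writes R0
[23] I4 issues→FPMUL
[24] I4 reads
[29] I4 exec-done
[30] I4 writes R2
[31] I5 issues→FPMUL
[32] I5 reads
[37] I5 exec-done
[38] I5 writes R1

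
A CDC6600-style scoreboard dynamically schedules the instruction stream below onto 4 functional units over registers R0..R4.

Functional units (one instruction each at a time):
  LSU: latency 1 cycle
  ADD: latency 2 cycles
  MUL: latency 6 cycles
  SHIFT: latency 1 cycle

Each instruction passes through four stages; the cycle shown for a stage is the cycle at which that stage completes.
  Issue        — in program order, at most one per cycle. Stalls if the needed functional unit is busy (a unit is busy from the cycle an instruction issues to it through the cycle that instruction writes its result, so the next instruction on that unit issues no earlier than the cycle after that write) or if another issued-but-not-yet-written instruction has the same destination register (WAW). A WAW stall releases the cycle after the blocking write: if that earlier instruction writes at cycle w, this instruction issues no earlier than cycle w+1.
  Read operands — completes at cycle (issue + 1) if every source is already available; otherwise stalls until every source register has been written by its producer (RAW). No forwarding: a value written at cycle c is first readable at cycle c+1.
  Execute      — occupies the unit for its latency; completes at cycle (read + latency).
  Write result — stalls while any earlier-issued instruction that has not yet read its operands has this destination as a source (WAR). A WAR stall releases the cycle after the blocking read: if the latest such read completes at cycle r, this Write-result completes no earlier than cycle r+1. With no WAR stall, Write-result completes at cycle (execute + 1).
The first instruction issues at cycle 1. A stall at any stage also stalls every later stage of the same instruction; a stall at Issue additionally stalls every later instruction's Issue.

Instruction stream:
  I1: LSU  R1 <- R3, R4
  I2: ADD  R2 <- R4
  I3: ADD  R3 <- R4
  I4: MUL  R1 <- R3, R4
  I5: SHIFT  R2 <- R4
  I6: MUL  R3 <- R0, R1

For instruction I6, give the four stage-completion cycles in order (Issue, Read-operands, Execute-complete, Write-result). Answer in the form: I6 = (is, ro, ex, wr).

[1] I1 issues→LSU
[2] I1 reads, I2 issues→ADD
[3] I1 exec-done, I2 reads
[4] I1 writes R1
[5] I2 exec-done
[6] I2 writes R2
[7] I3 issues→ADD
[8] I3 reads, I4 issues→MUL
[9] I5 issues→SHIFT
[10] I3 exec-done, I5 reads
[11] I3 writes R3, I5 exec-done
[12] I4 reads, I5 writes R2
[18] I4 exec-done
[19] I4 writes R1
[20] I6 issues→MUL
[21] I6 reads
[27] I6 exec-done
[28] I6 writes R3

I6 = (20, 21, 27, 28)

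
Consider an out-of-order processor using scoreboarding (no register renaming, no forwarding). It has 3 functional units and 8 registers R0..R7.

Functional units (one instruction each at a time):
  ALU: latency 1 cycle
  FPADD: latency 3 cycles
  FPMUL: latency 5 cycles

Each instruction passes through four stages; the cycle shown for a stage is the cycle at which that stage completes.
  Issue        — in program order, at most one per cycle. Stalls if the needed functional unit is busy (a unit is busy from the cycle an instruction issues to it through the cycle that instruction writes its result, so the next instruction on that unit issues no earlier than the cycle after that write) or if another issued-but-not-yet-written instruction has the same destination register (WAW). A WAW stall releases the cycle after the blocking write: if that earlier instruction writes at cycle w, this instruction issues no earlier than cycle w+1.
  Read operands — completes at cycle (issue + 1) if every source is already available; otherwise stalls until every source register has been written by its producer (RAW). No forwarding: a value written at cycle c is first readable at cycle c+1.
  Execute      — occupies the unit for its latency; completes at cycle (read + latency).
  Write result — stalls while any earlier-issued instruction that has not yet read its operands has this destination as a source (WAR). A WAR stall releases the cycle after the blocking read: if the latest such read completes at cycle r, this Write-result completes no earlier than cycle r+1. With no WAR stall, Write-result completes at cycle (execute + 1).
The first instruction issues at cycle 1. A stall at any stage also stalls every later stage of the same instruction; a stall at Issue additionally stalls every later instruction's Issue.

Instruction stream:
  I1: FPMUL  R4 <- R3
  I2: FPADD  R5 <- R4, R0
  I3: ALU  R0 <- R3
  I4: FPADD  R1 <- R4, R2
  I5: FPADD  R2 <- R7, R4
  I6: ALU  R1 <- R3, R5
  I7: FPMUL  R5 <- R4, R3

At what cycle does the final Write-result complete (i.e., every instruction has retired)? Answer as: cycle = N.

[1] I1→FPMUL
[2] I1 RO | I2→FPADD
[3] I3→ALU
[4] I3 RO
[5] I3 EX
[7] I1 EX
[8] I1 WR R4
[9] I2 RO
[10] I3 WR R0
[12] I2 EX
[13] I2 WR R5
[14] I4→FPADD
[15] I4 RO
[18] I4 EX
[19] I4 WR R1
[20] I5→FPADD
[21] I5 RO | I6→ALU
[22] I6 RO | I7→FPMUL
[23] I6 EX | I7 RO
[24] I5 EX | I6 WR R1
[25] I5 WR R2
[28] I7 EX
[29] I7 WR R5

cycle = 29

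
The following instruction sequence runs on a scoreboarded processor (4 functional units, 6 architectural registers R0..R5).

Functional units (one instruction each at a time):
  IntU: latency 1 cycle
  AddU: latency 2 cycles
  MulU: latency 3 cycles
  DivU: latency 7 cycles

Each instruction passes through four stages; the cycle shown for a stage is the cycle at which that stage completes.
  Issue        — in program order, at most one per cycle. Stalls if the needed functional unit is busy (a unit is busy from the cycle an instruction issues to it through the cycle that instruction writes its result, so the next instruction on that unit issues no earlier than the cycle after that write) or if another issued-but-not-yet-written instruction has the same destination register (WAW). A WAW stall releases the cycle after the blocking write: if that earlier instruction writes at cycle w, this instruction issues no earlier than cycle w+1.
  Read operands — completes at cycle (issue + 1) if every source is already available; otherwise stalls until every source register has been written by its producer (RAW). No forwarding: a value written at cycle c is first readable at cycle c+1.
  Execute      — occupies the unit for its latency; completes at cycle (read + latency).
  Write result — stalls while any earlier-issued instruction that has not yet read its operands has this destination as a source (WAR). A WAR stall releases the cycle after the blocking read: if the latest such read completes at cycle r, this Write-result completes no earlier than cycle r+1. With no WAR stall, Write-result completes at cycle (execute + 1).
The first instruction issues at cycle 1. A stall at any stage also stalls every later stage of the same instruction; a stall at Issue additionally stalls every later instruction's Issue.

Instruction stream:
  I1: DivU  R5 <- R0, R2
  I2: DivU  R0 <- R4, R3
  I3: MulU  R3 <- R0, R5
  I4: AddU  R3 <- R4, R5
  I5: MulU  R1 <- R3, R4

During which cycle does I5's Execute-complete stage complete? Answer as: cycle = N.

cycle = 34

I1: IS=1 RO=2 EX=9 WR=10
I2: IS=11 RO=12 EX=19 WR=20  [struct: DivU busy until I1 writes@10]
I3: IS=12 RO=21 EX=24 WR=25  [RAW R0: wait I2 write@20]
I4: IS=26 RO=27 EX=29 WR=30  [WAW R3: wait I3 write@25]
I5: IS=27 RO=31 EX=34 WR=35  [RAW R3: wait I4 write@30]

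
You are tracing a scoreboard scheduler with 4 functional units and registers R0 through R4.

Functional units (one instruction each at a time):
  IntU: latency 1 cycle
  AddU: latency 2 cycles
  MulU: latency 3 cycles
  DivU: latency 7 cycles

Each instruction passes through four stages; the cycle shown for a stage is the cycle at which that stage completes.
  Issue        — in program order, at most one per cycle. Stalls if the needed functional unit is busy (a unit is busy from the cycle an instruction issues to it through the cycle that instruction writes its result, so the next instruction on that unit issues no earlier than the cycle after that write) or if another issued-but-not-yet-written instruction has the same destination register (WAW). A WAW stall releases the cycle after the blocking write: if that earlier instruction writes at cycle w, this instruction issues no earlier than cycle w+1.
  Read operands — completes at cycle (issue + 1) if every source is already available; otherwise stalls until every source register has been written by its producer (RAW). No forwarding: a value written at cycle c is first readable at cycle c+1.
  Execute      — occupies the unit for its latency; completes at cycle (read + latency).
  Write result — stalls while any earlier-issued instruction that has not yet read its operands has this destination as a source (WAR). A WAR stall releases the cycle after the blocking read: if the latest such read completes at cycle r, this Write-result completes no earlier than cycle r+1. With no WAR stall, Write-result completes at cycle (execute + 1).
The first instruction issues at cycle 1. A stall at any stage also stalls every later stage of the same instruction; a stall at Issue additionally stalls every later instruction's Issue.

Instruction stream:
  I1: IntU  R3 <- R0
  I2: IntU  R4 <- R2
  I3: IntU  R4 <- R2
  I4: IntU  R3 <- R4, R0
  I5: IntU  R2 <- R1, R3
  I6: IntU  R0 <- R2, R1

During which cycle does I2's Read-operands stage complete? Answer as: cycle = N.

cycle = 6

  I1 | 1 | 2 | 3 | 4
  I2 | 5 | 6 | 7 | 8   struct: IntU busy until I1 writes@4
  I3 | 9 | 10 | 11 | 12   struct: IntU busy until I2 writes@8
  I4 | 13 | 14 | 15 | 16   struct: IntU busy until I3 writes@12
  I5 | 17 | 18 | 19 | 20   struct: IntU busy until I4 writes@16
  I6 | 21 | 22 | 23 | 24   struct: IntU busy until I5 writes@20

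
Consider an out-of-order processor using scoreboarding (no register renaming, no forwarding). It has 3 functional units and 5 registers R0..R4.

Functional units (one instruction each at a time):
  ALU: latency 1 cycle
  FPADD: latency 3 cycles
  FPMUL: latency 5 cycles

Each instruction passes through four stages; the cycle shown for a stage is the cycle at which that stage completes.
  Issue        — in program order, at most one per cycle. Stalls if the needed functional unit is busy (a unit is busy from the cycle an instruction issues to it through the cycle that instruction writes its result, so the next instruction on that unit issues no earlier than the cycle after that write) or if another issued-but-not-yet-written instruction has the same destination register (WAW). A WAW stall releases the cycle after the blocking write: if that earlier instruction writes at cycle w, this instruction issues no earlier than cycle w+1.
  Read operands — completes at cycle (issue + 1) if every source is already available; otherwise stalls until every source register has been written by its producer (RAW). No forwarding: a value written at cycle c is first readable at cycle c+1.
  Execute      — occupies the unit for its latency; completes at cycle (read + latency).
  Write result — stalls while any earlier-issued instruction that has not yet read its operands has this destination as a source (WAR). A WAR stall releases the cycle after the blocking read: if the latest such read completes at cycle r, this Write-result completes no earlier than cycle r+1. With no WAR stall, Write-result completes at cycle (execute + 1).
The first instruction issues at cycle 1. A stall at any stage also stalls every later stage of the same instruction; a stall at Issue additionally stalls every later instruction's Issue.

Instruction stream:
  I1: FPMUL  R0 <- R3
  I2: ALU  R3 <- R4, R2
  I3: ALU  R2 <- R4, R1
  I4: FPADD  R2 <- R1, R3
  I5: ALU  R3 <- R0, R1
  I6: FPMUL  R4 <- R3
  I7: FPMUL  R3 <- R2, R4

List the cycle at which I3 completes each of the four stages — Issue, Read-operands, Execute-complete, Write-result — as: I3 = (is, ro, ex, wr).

[I1] 1/2/7/8
[I2] 2/3/4/5
[I3] 6/7/8/9  (struct: ALU busy until I2 writes@5)
[I4] 10/11/14/15  (WAW R2: wait I3 write@9)
[I5] 11/12/13/14
[I6] 12/15/20/21  (RAW R3: wait I5 write@14)
[I7] 22/23/28/29  (struct: FPMUL busy until I6 writes@21)

I3 = (6, 7, 8, 9)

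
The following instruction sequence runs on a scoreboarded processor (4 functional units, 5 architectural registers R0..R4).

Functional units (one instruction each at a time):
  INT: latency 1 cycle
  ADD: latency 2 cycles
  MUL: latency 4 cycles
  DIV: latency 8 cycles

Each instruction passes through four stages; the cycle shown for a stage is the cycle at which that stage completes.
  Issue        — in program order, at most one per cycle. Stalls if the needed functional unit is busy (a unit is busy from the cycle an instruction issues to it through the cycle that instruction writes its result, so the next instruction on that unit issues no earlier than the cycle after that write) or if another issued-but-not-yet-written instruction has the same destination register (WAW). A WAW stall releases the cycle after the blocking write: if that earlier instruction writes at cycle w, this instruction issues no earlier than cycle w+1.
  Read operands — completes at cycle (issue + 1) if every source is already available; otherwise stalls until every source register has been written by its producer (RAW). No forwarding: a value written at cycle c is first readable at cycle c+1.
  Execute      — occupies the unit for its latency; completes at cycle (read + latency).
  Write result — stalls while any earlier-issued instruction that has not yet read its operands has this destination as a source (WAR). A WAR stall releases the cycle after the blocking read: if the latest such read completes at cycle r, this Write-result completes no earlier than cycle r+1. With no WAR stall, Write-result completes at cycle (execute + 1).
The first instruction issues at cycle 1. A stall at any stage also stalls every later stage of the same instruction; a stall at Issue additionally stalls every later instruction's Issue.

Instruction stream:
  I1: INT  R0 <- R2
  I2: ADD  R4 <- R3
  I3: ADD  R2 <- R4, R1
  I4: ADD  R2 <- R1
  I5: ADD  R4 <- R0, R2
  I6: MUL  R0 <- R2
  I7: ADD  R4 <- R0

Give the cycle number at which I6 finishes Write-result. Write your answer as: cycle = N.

I1: IS=1 RO=2 EX=3 WR=4
I2: IS=2 RO=3 EX=5 WR=6
I3: IS=7 RO=8 EX=10 WR=11  [struct: ADD busy until I2 writes@6]
I4: IS=12 RO=13 EX=15 WR=16  [struct: ADD busy until I3 writes@11]
I5: IS=17 RO=18 EX=20 WR=21  [struct: ADD busy until I4 writes@16]
I6: IS=18 RO=19 EX=23 WR=24
I7: IS=22 RO=25 EX=27 WR=28  [struct: ADD busy until I5 writes@21; RAW R0: wait I6 write@24]

cycle = 24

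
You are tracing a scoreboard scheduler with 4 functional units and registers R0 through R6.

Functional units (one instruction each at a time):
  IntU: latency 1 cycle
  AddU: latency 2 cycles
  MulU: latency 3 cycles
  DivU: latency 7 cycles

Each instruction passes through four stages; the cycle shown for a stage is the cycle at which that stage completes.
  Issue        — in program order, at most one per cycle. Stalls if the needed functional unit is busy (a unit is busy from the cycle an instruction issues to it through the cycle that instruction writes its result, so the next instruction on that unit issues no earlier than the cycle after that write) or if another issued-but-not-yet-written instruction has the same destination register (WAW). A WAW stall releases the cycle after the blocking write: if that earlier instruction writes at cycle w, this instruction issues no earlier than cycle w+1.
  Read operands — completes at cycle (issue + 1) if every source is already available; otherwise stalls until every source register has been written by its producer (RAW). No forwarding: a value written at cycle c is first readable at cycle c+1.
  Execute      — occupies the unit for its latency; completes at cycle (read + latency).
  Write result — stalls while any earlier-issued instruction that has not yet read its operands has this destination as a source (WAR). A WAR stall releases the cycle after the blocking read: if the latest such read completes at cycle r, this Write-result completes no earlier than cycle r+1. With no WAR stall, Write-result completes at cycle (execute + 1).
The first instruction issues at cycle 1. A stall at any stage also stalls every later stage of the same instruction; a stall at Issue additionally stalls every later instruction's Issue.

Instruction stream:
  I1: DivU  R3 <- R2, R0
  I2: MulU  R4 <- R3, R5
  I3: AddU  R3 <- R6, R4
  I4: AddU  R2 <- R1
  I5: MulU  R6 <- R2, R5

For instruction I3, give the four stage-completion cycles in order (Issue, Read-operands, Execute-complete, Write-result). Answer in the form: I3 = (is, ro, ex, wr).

c1: I1 issues→DivU
c2: I1 reads | I2 issues→MulU
c9: I1 exec-done
c10: I1 writes R3
c11: I2 reads | I3 issues→AddU
c14: I2 exec-done
c15: I2 writes R4
c16: I3 reads
c18: I3 exec-done
c19: I3 writes R3
c20: I4 issues→AddU
c21: I4 reads | I5 issues→MulU
c23: I4 exec-done
c24: I4 writes R2
c25: I5 reads
c28: I5 exec-done
c29: I5 writes R6

I3 = (11, 16, 18, 19)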